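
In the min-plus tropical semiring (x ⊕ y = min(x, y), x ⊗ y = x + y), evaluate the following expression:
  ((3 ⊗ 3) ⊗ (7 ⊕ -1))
((3 ⊗ 3) ⊗ (7 ⊕ -1)) = 5

Expand innermost to outermost. Recall ⊕ takes the minimum of its arguments and ⊗ takes their sum. Working out the expression ((3 ⊗ 3) ⊗ (7 ⊕ -1)) gives 5.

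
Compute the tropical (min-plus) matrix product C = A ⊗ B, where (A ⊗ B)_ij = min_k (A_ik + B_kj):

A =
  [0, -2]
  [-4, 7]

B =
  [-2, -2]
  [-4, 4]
A ⊗ B =
  [-6, -2]
  [-6, -6]

Apply the min-plus product entry-by-entry:
  C[0][0] = min over k of (A[0][0] + B[0][0] = 0 + -2 = -2, A[0][1] + B[1][0] = -2 + -4 = -6) = -6 (attained at k = 1)
  C[0][1] = min over k of (A[0][0] + B[0][1] = 0 + -2 = -2, A[0][1] + B[1][1] = -2 + 4 = 2) = -2 (attained at k = 0)
  C[1][0] = min over k of (A[1][0] + B[0][0] = -4 + -2 = -6, A[1][1] + B[1][0] = 7 + -4 = 3) = -6 (attained at k = 0)
  C[1][1] = min over k of (A[1][0] + B[0][1] = -4 + -2 = -6, A[1][1] + B[1][1] = 7 + 4 = 11) = -6 (attained at k = 0)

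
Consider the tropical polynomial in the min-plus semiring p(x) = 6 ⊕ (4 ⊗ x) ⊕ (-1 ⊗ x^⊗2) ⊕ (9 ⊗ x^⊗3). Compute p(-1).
p(-1) = -3

A tropical monomial a ⊗ x^⊗i evaluates to a + i · x. Evaluating each term at x = -1:
  Term 0 contributes 6 + 0 · -1 = 6
  Term 1 contributes 4 + 1 · -1 = 3
  Term 2 contributes -1 + 2 · -1 = -3
  Term 3 contributes 9 + 3 · -1 = 6
p(-1) = ⊕ of these = min[6, 3, -3, 6] = -3.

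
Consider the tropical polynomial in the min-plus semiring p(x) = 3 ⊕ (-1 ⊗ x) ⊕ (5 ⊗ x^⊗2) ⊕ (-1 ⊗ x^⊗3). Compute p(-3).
p(-3) = -10

A tropical monomial a ⊗ x^⊗i evaluates to a + i · x. Evaluating each term at x = -3:
  Term 0 contributes 3 + 0 · -3 = 3
  Term 1 contributes -1 + 1 · -3 = -4
  Term 2 contributes 5 + 2 · -3 = -1
  Term 3 contributes -1 + 3 · -3 = -10
p(-3) = ⊕ of these = min[3, -4, -1, -10] = -10.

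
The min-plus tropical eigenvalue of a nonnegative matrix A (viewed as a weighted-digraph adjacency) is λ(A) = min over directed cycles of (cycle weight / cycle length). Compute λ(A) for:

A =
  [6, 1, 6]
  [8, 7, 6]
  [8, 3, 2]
λ(A) = 2

Enumerate directed cycles and compute their means (weight / length). Sample:
  cycle 0 → 0: weight = 6, length = 1, mean = 6/1 ≈ 6.000
  cycle 1 → 1: weight = 7, length = 1, mean = 7/1 ≈ 7.000
  cycle 2 → 2: weight = 2, length = 1, mean = 2/1 ≈ 2.000
  cycle 0 → 1 → 0: weight = 9, length = 2, mean = 9/2 ≈ 4.500
  cycle 0 → 2 → 0: weight = 14, length = 2, mean = 14/2 ≈ 7.000
  cycle 1 → 0 → 1: weight = 9, length = 2, mean = 9/2 ≈ 4.500
Minimum mean = 2.000, attained e.g. along the cycle 2 → 2 with weight 2 and length 1. So λ(A) = 2/1 = 2.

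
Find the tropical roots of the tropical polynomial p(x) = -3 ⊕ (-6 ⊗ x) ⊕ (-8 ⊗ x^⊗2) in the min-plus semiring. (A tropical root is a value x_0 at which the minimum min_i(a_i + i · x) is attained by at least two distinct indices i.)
Roots: {2, 3}

Each tropical root is a break point of the lower envelope of the lines y = a_i + i · x (there are 3 lines, with slopes 0, 1, ..., 2). Only the lines that attain the minimum somewhere contribute to roots; other lines are dominated. Here the surviving (envelope) indices are i = 2, i = 1, i = 0.
Intersections between consecutive envelope lines give the roots: for adjacent envelope indices i < j the intersection is x = (a_i − a_j) / (j − i). Reading off the sorted break points: {2, 3}.
Verification: at each break x_0, at least two indices attain the minimum of min_i(a_i + i · x_0).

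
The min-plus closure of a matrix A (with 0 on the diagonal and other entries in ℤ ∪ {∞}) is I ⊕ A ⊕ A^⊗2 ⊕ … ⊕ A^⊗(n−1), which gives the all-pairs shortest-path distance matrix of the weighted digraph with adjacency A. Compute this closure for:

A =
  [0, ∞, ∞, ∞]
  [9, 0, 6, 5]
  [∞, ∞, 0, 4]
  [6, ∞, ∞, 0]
Closure =
  [0, ∞, ∞, ∞]
  [9, 0, 6, 5]
  [10, ∞, 0, 4]
  [6, ∞, ∞, 0]

This is the Floyd-Warshall all-pairs shortest-path computation. For each intermediate vertex k = 0, 1, …, 3, update dist[i][j] ← min(dist[i][j], dist[i][k] + dist[k][j]). The final matrix gives, for each (i, j), the minimum total weight of any directed path from i to j (possibly empty when i = j).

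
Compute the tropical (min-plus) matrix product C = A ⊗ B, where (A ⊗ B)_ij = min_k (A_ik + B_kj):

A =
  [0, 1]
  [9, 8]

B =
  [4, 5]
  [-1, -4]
A ⊗ B =
  [0, -3]
  [7, 4]

Apply the min-plus product entry-by-entry:
  C[0][0] = min over k of (A[0][0] + B[0][0] = 0 + 4 = 4, A[0][1] + B[1][0] = 1 + -1 = 0) = 0 (attained at k = 1)
  C[0][1] = min over k of (A[0][0] + B[0][1] = 0 + 5 = 5, A[0][1] + B[1][1] = 1 + -4 = -3) = -3 (attained at k = 1)
  C[1][0] = min over k of (A[1][0] + B[0][0] = 9 + 4 = 13, A[1][1] + B[1][0] = 8 + -1 = 7) = 7 (attained at k = 1)
  C[1][1] = min over k of (A[1][0] + B[0][1] = 9 + 5 = 14, A[1][1] + B[1][1] = 8 + -4 = 4) = 4 (attained at k = 1)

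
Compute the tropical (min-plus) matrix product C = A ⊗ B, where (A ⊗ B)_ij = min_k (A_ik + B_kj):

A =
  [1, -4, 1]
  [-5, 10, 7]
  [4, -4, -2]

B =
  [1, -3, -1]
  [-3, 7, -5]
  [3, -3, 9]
A ⊗ B =
  [-7, -2, -9]
  [-4, -8, -6]
  [-7, -5, -9]

Apply the min-plus product entry-by-entry:
  C[0][0] = min over k of (A[0][0] + B[0][0] = 1 + 1 = 2, A[0][1] + B[1][0] = -4 + -3 = -7, A[0][2] + B[2][0] = 1 + 3 = 4) = -7 (attained at k = 1)
  C[0][1] = min over k of (A[0][0] + B[0][1] = 1 + -3 = -2, A[0][1] + B[1][1] = -4 + 7 = 3, A[0][2] + B[2][1] = 1 + -3 = -2) = -2 (attained at k = 0)
  C[0][2] = min over k of (A[0][0] + B[0][2] = 1 + -1 = 0, A[0][1] + B[1][2] = -4 + -5 = -9, A[0][2] + B[2][2] = 1 + 9 = 10) = -9 (attained at k = 1)
  C[1][0] = min over k of (A[1][0] + B[0][0] = -5 + 1 = -4, A[1][1] + B[1][0] = 10 + -3 = 7, A[1][2] + B[2][0] = 7 + 3 = 10) = -4 (attained at k = 0)
  C[1][1] = min over k of (A[1][0] + B[0][1] = -5 + -3 = -8, A[1][1] + B[1][1] = 10 + 7 = 17, A[1][2] + B[2][1] = 7 + -3 = 4) = -8 (attained at k = 0)
  C[1][2] = min over k of (A[1][0] + B[0][2] = -5 + -1 = -6, A[1][1] + B[1][2] = 10 + -5 = 5, A[1][2] + B[2][2] = 7 + 9 = 16) = -6 (attained at k = 0)
  C[2][0] = min over k of (A[2][0] + B[0][0] = 4 + 1 = 5, A[2][1] + B[1][0] = -4 + -3 = -7, A[2][2] + B[2][0] = -2 + 3 = 1) = -7 (attained at k = 1)
  C[2][1] = min over k of (A[2][0] + B[0][1] = 4 + -3 = 1, A[2][1] + B[1][1] = -4 + 7 = 3, A[2][2] + B[2][1] = -2 + -3 = -5) = -5 (attained at k = 2)
  C[2][2] = min over k of (A[2][0] + B[0][2] = 4 + -1 = 3, A[2][1] + B[1][2] = -4 + -5 = -9, A[2][2] + B[2][2] = -2 + 9 = 7) = -9 (attained at k = 1)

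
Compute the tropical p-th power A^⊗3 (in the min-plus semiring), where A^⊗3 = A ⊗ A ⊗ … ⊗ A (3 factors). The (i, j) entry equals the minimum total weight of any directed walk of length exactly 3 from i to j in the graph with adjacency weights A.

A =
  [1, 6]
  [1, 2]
A^⊗3 =
  [3, 8]
  [3, 6]

Each entry (A^⊗3)_ij equals the minimum over all length-3 walks i = v_0 → v_1 → … → v_3 = j of Σ_t A[v_t][v_{t+1}]. For example, for (i, j) = (0, 1) we minimise over 4 possible intermediate vertex sequences; the minimum is 8, attained along the walk 0 → 0 → 0 → 1.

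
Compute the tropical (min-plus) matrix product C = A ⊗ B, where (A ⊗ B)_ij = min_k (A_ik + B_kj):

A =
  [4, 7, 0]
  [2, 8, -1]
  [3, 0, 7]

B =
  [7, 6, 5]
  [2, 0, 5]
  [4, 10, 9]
A ⊗ B =
  [4, 7, 9]
  [3, 8, 7]
  [2, 0, 5]

Apply the min-plus product entry-by-entry:
  C[0][0] = min over k of (A[0][0] + B[0][0] = 4 + 7 = 11, A[0][1] + B[1][0] = 7 + 2 = 9, A[0][2] + B[2][0] = 0 + 4 = 4) = 4 (attained at k = 2)
  C[0][1] = min over k of (A[0][0] + B[0][1] = 4 + 6 = 10, A[0][1] + B[1][1] = 7 + 0 = 7, A[0][2] + B[2][1] = 0 + 10 = 10) = 7 (attained at k = 1)
  C[0][2] = min over k of (A[0][0] + B[0][2] = 4 + 5 = 9, A[0][1] + B[1][2] = 7 + 5 = 12, A[0][2] + B[2][2] = 0 + 9 = 9) = 9 (attained at k = 0)
  C[1][0] = min over k of (A[1][0] + B[0][0] = 2 + 7 = 9, A[1][1] + B[1][0] = 8 + 2 = 10, A[1][2] + B[2][0] = -1 + 4 = 3) = 3 (attained at k = 2)
  C[1][1] = min over k of (A[1][0] + B[0][1] = 2 + 6 = 8, A[1][1] + B[1][1] = 8 + 0 = 8, A[1][2] + B[2][1] = -1 + 10 = 9) = 8 (attained at k = 0)
  C[1][2] = min over k of (A[1][0] + B[0][2] = 2 + 5 = 7, A[1][1] + B[1][2] = 8 + 5 = 13, A[1][2] + B[2][2] = -1 + 9 = 8) = 7 (attained at k = 0)
  C[2][0] = min over k of (A[2][0] + B[0][0] = 3 + 7 = 10, A[2][1] + B[1][0] = 0 + 2 = 2, A[2][2] + B[2][0] = 7 + 4 = 11) = 2 (attained at k = 1)
  C[2][1] = min over k of (A[2][0] + B[0][1] = 3 + 6 = 9, A[2][1] + B[1][1] = 0 + 0 = 0, A[2][2] + B[2][1] = 7 + 10 = 17) = 0 (attained at k = 1)
  C[2][2] = min over k of (A[2][0] + B[0][2] = 3 + 5 = 8, A[2][1] + B[1][2] = 0 + 5 = 5, A[2][2] + B[2][2] = 7 + 9 = 16) = 5 (attained at k = 1)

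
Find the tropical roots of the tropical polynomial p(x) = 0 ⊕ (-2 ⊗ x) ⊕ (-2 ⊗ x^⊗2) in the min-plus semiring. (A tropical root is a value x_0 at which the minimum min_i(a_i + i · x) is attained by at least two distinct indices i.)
Roots: {0, 2}

Each tropical root is a break point of the lower envelope of the lines y = a_i + i · x (there are 3 lines, with slopes 0, 1, ..., 2). Only the lines that attain the minimum somewhere contribute to roots; other lines are dominated. Here the surviving (envelope) indices are i = 2, i = 1, i = 0.
Intersections between consecutive envelope lines give the roots: for adjacent envelope indices i < j the intersection is x = (a_i − a_j) / (j − i). Reading off the sorted break points: {0, 2}.
Verification: at each break x_0, at least two indices attain the minimum of min_i(a_i + i · x_0).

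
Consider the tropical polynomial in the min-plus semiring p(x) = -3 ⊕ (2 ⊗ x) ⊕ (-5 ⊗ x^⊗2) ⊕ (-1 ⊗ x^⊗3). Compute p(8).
p(8) = -3

A tropical monomial a ⊗ x^⊗i evaluates to a + i · x. Evaluating each term at x = 8:
  Term 0 contributes -3 + 0 · 8 = -3
  Term 1 contributes 2 + 1 · 8 = 10
  Term 2 contributes -5 + 2 · 8 = 11
  Term 3 contributes -1 + 3 · 8 = 23
p(8) = ⊕ of these = min[-3, 10, 11, 23] = -3.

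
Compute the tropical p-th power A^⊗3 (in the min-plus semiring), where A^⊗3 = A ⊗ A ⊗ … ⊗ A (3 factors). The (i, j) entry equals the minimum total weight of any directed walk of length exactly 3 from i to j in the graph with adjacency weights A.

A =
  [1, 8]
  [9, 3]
A^⊗3 =
  [3, 10]
  [11, 9]

Each entry (A^⊗3)_ij equals the minimum over all length-3 walks i = v_0 → v_1 → … → v_3 = j of Σ_t A[v_t][v_{t+1}]. For example, for (i, j) = (0, 1) we minimise over 4 possible intermediate vertex sequences; the minimum is 10, attained along the walk 0 → 0 → 0 → 1.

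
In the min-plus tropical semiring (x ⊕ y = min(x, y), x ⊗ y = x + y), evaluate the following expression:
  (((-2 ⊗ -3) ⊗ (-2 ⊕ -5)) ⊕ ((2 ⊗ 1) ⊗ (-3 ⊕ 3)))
(((-2 ⊗ -3) ⊗ (-2 ⊕ -5)) ⊕ ((2 ⊗ 1) ⊗ (-3 ⊕ 3))) = -10

Expand innermost to outermost. Recall ⊕ takes the minimum of its arguments and ⊗ takes their sum. Working out the expression (((-2 ⊗ -3) ⊗ (-2 ⊕ -5)) ⊕ ((2 ⊗ 1) ⊗ (-3 ⊕ 3))) gives -10.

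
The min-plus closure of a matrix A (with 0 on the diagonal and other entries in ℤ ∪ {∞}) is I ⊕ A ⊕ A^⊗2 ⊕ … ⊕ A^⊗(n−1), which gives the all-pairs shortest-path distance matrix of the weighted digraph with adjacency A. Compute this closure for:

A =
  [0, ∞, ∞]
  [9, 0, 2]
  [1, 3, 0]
Closure =
  [0, ∞, ∞]
  [3, 0, 2]
  [1, 3, 0]

This is the Floyd-Warshall all-pairs shortest-path computation. For each intermediate vertex k = 0, 1, …, 2, update dist[i][j] ← min(dist[i][j], dist[i][k] + dist[k][j]). The final matrix gives, for each (i, j), the minimum total weight of any directed path from i to j (possibly empty when i = j).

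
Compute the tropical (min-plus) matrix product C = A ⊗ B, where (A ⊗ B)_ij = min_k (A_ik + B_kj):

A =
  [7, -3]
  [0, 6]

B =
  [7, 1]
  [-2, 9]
A ⊗ B =
  [-5, 6]
  [4, 1]

Apply the min-plus product entry-by-entry:
  C[0][0] = min over k of (A[0][0] + B[0][0] = 7 + 7 = 14, A[0][1] + B[1][0] = -3 + -2 = -5) = -5 (attained at k = 1)
  C[0][1] = min over k of (A[0][0] + B[0][1] = 7 + 1 = 8, A[0][1] + B[1][1] = -3 + 9 = 6) = 6 (attained at k = 1)
  C[1][0] = min over k of (A[1][0] + B[0][0] = 0 + 7 = 7, A[1][1] + B[1][0] = 6 + -2 = 4) = 4 (attained at k = 1)
  C[1][1] = min over k of (A[1][0] + B[0][1] = 0 + 1 = 1, A[1][1] + B[1][1] = 6 + 9 = 15) = 1 (attained at k = 0)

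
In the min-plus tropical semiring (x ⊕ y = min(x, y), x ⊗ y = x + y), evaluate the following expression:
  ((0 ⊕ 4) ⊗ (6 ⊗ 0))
((0 ⊕ 4) ⊗ (6 ⊗ 0)) = 6

Expand innermost to outermost. Recall ⊕ takes the minimum of its arguments and ⊗ takes their sum. Working out the expression ((0 ⊕ 4) ⊗ (6 ⊗ 0)) gives 6.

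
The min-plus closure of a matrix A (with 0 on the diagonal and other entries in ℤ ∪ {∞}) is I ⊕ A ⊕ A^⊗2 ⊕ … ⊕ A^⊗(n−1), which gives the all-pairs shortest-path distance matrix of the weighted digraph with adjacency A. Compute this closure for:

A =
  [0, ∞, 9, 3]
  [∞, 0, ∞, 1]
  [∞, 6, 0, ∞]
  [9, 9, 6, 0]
Closure =
  [0, 12, 9, 3]
  [10, 0, 7, 1]
  [16, 6, 0, 7]
  [9, 9, 6, 0]

This is the Floyd-Warshall all-pairs shortest-path computation. For each intermediate vertex k = 0, 1, …, 3, update dist[i][j] ← min(dist[i][j], dist[i][k] + dist[k][j]). The final matrix gives, for each (i, j), the minimum total weight of any directed path from i to j (possibly empty when i = j).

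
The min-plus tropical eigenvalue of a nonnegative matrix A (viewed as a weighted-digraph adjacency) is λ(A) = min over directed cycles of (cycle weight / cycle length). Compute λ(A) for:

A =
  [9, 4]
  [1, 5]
λ(A) = 5/2

Enumerate directed cycles and compute their means (weight / length). Sample:
  cycle 0 → 0: weight = 9, length = 1, mean = 9/1 ≈ 9.000
  cycle 1 → 1: weight = 5, length = 1, mean = 5/1 ≈ 5.000
  cycle 0 → 1 → 0: weight = 5, length = 2, mean = 5/2 ≈ 2.500
  cycle 1 → 0 → 1: weight = 5, length = 2, mean = 5/2 ≈ 2.500
Minimum mean = 2.500, attained e.g. along the cycle 0 → 1 → 0 with weight 5 and length 2. So λ(A) = 5/2 = 5/2.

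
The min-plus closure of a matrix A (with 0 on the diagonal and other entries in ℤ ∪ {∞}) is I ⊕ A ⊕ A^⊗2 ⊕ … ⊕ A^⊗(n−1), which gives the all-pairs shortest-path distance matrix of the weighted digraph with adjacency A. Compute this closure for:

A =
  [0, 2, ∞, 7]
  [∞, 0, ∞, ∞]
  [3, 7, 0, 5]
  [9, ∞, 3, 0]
Closure =
  [0, 2, 10, 7]
  [∞, 0, ∞, ∞]
  [3, 5, 0, 5]
  [6, 8, 3, 0]

This is the Floyd-Warshall all-pairs shortest-path computation. For each intermediate vertex k = 0, 1, …, 3, update dist[i][j] ← min(dist[i][j], dist[i][k] + dist[k][j]). The final matrix gives, for each (i, j), the minimum total weight of any directed path from i to j (possibly empty when i = j).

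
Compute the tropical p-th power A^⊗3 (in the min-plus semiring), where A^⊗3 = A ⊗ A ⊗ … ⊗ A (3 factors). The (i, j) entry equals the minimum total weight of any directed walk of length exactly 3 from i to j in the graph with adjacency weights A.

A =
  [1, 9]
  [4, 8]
A^⊗3 =
  [3, 11]
  [6, 14]

Each entry (A^⊗3)_ij equals the minimum over all length-3 walks i = v_0 → v_1 → … → v_3 = j of Σ_t A[v_t][v_{t+1}]. For example, for (i, j) = (0, 1) we minimise over 4 possible intermediate vertex sequences; the minimum is 11, attained along the walk 0 → 0 → 0 → 1.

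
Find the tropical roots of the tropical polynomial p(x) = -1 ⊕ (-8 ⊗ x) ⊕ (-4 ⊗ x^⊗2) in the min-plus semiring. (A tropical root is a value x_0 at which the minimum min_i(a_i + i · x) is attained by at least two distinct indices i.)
Roots: {-4, 7}

Each tropical root is a break point of the lower envelope of the lines y = a_i + i · x (there are 3 lines, with slopes 0, 1, ..., 2). Only the lines that attain the minimum somewhere contribute to roots; other lines are dominated. Here the surviving (envelope) indices are i = 2, i = 1, i = 0.
Intersections between consecutive envelope lines give the roots: for adjacent envelope indices i < j the intersection is x = (a_i − a_j) / (j − i). Reading off the sorted break points: {-4, 7}.
Verification: at each break x_0, at least two indices attain the minimum of min_i(a_i + i · x_0).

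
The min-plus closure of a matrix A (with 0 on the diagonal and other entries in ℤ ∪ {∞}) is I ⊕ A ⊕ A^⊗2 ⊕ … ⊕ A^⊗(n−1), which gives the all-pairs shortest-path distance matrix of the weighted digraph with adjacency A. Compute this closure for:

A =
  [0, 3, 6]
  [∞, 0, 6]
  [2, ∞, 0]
Closure =
  [0, 3, 6]
  [8, 0, 6]
  [2, 5, 0]

This is the Floyd-Warshall all-pairs shortest-path computation. For each intermediate vertex k = 0, 1, …, 2, update dist[i][j] ← min(dist[i][j], dist[i][k] + dist[k][j]). The final matrix gives, for each (i, j), the minimum total weight of any directed path from i to j (possibly empty when i = j).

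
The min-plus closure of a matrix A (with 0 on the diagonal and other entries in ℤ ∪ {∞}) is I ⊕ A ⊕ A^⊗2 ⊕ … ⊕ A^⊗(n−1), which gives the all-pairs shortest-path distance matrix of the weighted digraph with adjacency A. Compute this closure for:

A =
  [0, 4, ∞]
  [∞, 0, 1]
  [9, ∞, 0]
Closure =
  [0, 4, 5]
  [10, 0, 1]
  [9, 13, 0]

This is the Floyd-Warshall all-pairs shortest-path computation. For each intermediate vertex k = 0, 1, …, 2, update dist[i][j] ← min(dist[i][j], dist[i][k] + dist[k][j]). The final matrix gives, for each (i, j), the minimum total weight of any directed path from i to j (possibly empty when i = j).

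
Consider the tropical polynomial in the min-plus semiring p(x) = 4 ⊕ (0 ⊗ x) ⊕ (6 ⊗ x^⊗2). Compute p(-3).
p(-3) = -3

A tropical monomial a ⊗ x^⊗i evaluates to a + i · x. Evaluating each term at x = -3:
  Term 0 contributes 4 + 0 · -3 = 4
  Term 1 contributes 0 + 1 · -3 = -3
  Term 2 contributes 6 + 2 · -3 = 0
p(-3) = ⊕ of these = min[4, -3, 0] = -3.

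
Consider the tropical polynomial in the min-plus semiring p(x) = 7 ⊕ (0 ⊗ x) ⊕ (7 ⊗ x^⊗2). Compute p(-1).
p(-1) = -1

A tropical monomial a ⊗ x^⊗i evaluates to a + i · x. Evaluating each term at x = -1:
  Term 0 contributes 7 + 0 · -1 = 7
  Term 1 contributes 0 + 1 · -1 = -1
  Term 2 contributes 7 + 2 · -1 = 5
p(-1) = ⊕ of these = min[7, -1, 5] = -1.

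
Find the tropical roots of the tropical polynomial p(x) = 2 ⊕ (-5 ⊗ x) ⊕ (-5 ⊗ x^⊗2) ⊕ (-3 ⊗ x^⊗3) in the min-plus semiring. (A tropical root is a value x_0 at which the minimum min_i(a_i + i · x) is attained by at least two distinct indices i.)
Roots: {-2, 0, 7}

Each tropical root is a break point of the lower envelope of the lines y = a_i + i · x (there are 4 lines, with slopes 0, 1, ..., 3). Only the lines that attain the minimum somewhere contribute to roots; other lines are dominated. Here the surviving (envelope) indices are i = 3, i = 2, i = 1, i = 0.
Intersections between consecutive envelope lines give the roots: for adjacent envelope indices i < j the intersection is x = (a_i − a_j) / (j − i). Reading off the sorted break points: {-2, 0, 7}.
Verification: at each break x_0, at least two indices attain the minimum of min_i(a_i + i · x_0).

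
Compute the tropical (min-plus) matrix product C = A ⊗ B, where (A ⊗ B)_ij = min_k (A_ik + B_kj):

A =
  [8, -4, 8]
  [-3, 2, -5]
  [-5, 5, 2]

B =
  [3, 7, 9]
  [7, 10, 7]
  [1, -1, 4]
A ⊗ B =
  [3, 6, 3]
  [-4, -6, -1]
  [-2, 1, 4]

Apply the min-plus product entry-by-entry:
  C[0][0] = min over k of (A[0][0] + B[0][0] = 8 + 3 = 11, A[0][1] + B[1][0] = -4 + 7 = 3, A[0][2] + B[2][0] = 8 + 1 = 9) = 3 (attained at k = 1)
  C[0][1] = min over k of (A[0][0] + B[0][1] = 8 + 7 = 15, A[0][1] + B[1][1] = -4 + 10 = 6, A[0][2] + B[2][1] = 8 + -1 = 7) = 6 (attained at k = 1)
  C[0][2] = min over k of (A[0][0] + B[0][2] = 8 + 9 = 17, A[0][1] + B[1][2] = -4 + 7 = 3, A[0][2] + B[2][2] = 8 + 4 = 12) = 3 (attained at k = 1)
  C[1][0] = min over k of (A[1][0] + B[0][0] = -3 + 3 = 0, A[1][1] + B[1][0] = 2 + 7 = 9, A[1][2] + B[2][0] = -5 + 1 = -4) = -4 (attained at k = 2)
  C[1][1] = min over k of (A[1][0] + B[0][1] = -3 + 7 = 4, A[1][1] + B[1][1] = 2 + 10 = 12, A[1][2] + B[2][1] = -5 + -1 = -6) = -6 (attained at k = 2)
  C[1][2] = min over k of (A[1][0] + B[0][2] = -3 + 9 = 6, A[1][1] + B[1][2] = 2 + 7 = 9, A[1][2] + B[2][2] = -5 + 4 = -1) = -1 (attained at k = 2)
  C[2][0] = min over k of (A[2][0] + B[0][0] = -5 + 3 = -2, A[2][1] + B[1][0] = 5 + 7 = 12, A[2][2] + B[2][0] = 2 + 1 = 3) = -2 (attained at k = 0)
  C[2][1] = min over k of (A[2][0] + B[0][1] = -5 + 7 = 2, A[2][1] + B[1][1] = 5 + 10 = 15, A[2][2] + B[2][1] = 2 + -1 = 1) = 1 (attained at k = 2)
  C[2][2] = min over k of (A[2][0] + B[0][2] = -5 + 9 = 4, A[2][1] + B[1][2] = 5 + 7 = 12, A[2][2] + B[2][2] = 2 + 4 = 6) = 4 (attained at k = 0)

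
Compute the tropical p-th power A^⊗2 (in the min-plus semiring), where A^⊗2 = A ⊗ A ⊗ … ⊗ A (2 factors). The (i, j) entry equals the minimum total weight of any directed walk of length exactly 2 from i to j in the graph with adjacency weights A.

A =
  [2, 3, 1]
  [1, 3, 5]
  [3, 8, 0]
A^⊗2 =
  [4, 5, 1]
  [3, 4, 2]
  [3, 6, 0]

Each entry (A^⊗2)_ij equals the minimum over all length-2 walks i = v_0 → v_1 → … → v_2 = j of Σ_t A[v_t][v_{t+1}]. For example, for (i, j) = (0, 2) we minimise over 3 possible intermediate vertex sequences; the minimum is 1, attained along the walk 0 → 2 → 2.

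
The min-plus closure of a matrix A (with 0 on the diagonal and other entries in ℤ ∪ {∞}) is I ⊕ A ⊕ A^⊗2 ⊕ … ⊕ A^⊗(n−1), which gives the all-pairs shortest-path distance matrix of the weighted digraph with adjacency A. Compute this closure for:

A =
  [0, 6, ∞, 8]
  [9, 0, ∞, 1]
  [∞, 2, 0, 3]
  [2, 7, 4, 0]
Closure =
  [0, 6, 11, 7]
  [3, 0, 5, 1]
  [5, 2, 0, 3]
  [2, 6, 4, 0]

This is the Floyd-Warshall all-pairs shortest-path computation. For each intermediate vertex k = 0, 1, …, 3, update dist[i][j] ← min(dist[i][j], dist[i][k] + dist[k][j]). The final matrix gives, for each (i, j), the minimum total weight of any directed path from i to j (possibly empty when i = j).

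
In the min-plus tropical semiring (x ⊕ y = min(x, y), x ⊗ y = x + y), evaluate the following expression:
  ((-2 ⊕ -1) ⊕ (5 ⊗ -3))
((-2 ⊕ -1) ⊕ (5 ⊗ -3)) = -2

Expand innermost to outermost. Recall ⊕ takes the minimum of its arguments and ⊗ takes their sum. Working out the expression ((-2 ⊕ -1) ⊕ (5 ⊗ -3)) gives -2.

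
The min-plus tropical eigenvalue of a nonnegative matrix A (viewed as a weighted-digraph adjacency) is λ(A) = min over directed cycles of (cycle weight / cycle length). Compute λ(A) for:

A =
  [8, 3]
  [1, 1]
λ(A) = 1

Enumerate directed cycles and compute their means (weight / length). Sample:
  cycle 0 → 0: weight = 8, length = 1, mean = 8/1 ≈ 8.000
  cycle 1 → 1: weight = 1, length = 1, mean = 1/1 ≈ 1.000
  cycle 0 → 1 → 0: weight = 4, length = 2, mean = 4/2 ≈ 2.000
  cycle 1 → 0 → 1: weight = 4, length = 2, mean = 4/2 ≈ 2.000
Minimum mean = 1.000, attained e.g. along the cycle 1 → 1 with weight 1 and length 1. So λ(A) = 1/1 = 1.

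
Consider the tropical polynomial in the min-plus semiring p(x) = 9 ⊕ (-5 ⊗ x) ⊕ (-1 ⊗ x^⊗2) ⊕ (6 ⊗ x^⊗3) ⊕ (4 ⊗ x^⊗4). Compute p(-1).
p(-1) = -6

A tropical monomial a ⊗ x^⊗i evaluates to a + i · x. Evaluating each term at x = -1:
  Term 0 contributes 9 + 0 · -1 = 9
  Term 1 contributes -5 + 1 · -1 = -6
  Term 2 contributes -1 + 2 · -1 = -3
  Term 3 contributes 6 + 3 · -1 = 3
  Term 4 contributes 4 + 4 · -1 = 0
p(-1) = ⊕ of these = min[9, -6, -3, 3, 0] = -6.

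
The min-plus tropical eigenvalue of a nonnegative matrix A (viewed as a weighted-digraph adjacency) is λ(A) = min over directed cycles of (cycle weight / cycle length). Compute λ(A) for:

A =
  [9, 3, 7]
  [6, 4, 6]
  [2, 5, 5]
λ(A) = 11/3

Enumerate directed cycles and compute their means (weight / length). Sample:
  cycle 0 → 0: weight = 9, length = 1, mean = 9/1 ≈ 9.000
  cycle 1 → 1: weight = 4, length = 1, mean = 4/1 ≈ 4.000
  cycle 2 → 2: weight = 5, length = 1, mean = 5/1 ≈ 5.000
  cycle 0 → 1 → 0: weight = 9, length = 2, mean = 9/2 ≈ 4.500
  cycle 0 → 2 → 0: weight = 9, length = 2, mean = 9/2 ≈ 4.500
  cycle 1 → 0 → 1: weight = 9, length = 2, mean = 9/2 ≈ 4.500
Minimum mean = 3.667, attained e.g. along the cycle 0 → 1 → 2 → 0 with weight 11 and length 3. So λ(A) = 11/3 = 11/3.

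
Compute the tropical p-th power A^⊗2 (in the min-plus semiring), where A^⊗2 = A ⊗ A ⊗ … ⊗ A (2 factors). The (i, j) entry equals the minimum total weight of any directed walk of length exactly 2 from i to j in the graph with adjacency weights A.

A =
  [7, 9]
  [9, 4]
A^⊗2 =
  [14, 13]
  [13, 8]

Each entry (A^⊗2)_ij equals the minimum over all length-2 walks i = v_0 → v_1 → … → v_2 = j of Σ_t A[v_t][v_{t+1}]. For example, for (i, j) = (0, 1) we minimise over 2 possible intermediate vertex sequences; the minimum is 13, attained along the walk 0 → 1 → 1.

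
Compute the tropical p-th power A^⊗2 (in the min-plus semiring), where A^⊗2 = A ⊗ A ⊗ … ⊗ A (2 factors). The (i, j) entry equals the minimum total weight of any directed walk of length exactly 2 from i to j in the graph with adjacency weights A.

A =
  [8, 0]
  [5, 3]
A^⊗2 =
  [5, 3]
  [8, 5]

Each entry (A^⊗2)_ij equals the minimum over all length-2 walks i = v_0 → v_1 → … → v_2 = j of Σ_t A[v_t][v_{t+1}]. For example, for (i, j) = (0, 1) we minimise over 2 possible intermediate vertex sequences; the minimum is 3, attained along the walk 0 → 1 → 1.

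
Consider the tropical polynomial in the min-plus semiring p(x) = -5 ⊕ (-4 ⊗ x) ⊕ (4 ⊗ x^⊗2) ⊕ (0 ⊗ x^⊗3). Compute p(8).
p(8) = -5

A tropical monomial a ⊗ x^⊗i evaluates to a + i · x. Evaluating each term at x = 8:
  Term 0 contributes -5 + 0 · 8 = -5
  Term 1 contributes -4 + 1 · 8 = 4
  Term 2 contributes 4 + 2 · 8 = 20
  Term 3 contributes 0 + 3 · 8 = 24
p(8) = ⊕ of these = min[-5, 4, 20, 24] = -5.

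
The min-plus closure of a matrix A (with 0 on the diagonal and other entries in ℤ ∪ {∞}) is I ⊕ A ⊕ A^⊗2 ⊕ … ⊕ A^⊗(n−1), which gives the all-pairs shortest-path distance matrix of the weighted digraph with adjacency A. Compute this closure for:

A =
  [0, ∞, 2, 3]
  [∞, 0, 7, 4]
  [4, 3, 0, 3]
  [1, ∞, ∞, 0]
Closure =
  [0, 5, 2, 3]
  [5, 0, 7, 4]
  [4, 3, 0, 3]
  [1, 6, 3, 0]

This is the Floyd-Warshall all-pairs shortest-path computation. For each intermediate vertex k = 0, 1, …, 3, update dist[i][j] ← min(dist[i][j], dist[i][k] + dist[k][j]). The final matrix gives, for each (i, j), the minimum total weight of any directed path from i to j (possibly empty when i = j).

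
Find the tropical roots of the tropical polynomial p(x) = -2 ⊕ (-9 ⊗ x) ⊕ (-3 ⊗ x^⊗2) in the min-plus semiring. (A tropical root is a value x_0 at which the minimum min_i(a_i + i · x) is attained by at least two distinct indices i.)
Roots: {-6, 7}

Each tropical root is a break point of the lower envelope of the lines y = a_i + i · x (there are 3 lines, with slopes 0, 1, ..., 2). Only the lines that attain the minimum somewhere contribute to roots; other lines are dominated. Here the surviving (envelope) indices are i = 2, i = 1, i = 0.
Intersections between consecutive envelope lines give the roots: for adjacent envelope indices i < j the intersection is x = (a_i − a_j) / (j − i). Reading off the sorted break points: {-6, 7}.
Verification: at each break x_0, at least two indices attain the minimum of min_i(a_i + i · x_0).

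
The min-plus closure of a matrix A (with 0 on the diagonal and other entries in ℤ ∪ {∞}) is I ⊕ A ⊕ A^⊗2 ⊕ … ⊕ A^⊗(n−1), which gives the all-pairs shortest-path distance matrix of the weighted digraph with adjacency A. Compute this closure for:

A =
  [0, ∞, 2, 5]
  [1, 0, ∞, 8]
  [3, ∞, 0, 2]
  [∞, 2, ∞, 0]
Closure =
  [0, 6, 2, 4]
  [1, 0, 3, 5]
  [3, 4, 0, 2]
  [3, 2, 5, 0]

This is the Floyd-Warshall all-pairs shortest-path computation. For each intermediate vertex k = 0, 1, …, 3, update dist[i][j] ← min(dist[i][j], dist[i][k] + dist[k][j]). The final matrix gives, for each (i, j), the minimum total weight of any directed path from i to j (possibly empty when i = j).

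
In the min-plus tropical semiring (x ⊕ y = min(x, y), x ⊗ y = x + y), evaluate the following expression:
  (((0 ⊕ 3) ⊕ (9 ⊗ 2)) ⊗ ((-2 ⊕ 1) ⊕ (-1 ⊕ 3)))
(((0 ⊕ 3) ⊕ (9 ⊗ 2)) ⊗ ((-2 ⊕ 1) ⊕ (-1 ⊕ 3))) = -2

Expand innermost to outermost. Recall ⊕ takes the minimum of its arguments and ⊗ takes their sum. Working out the expression (((0 ⊕ 3) ⊕ (9 ⊗ 2)) ⊗ ((-2 ⊕ 1) ⊕ (-1 ⊕ 3))) gives -2.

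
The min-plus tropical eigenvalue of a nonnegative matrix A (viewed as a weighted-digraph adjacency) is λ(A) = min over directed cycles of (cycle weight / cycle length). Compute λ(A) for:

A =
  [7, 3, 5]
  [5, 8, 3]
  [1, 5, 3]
λ(A) = 7/3

Enumerate directed cycles and compute their means (weight / length). Sample:
  cycle 0 → 0: weight = 7, length = 1, mean = 7/1 ≈ 7.000
  cycle 1 → 1: weight = 8, length = 1, mean = 8/1 ≈ 8.000
  cycle 2 → 2: weight = 3, length = 1, mean = 3/1 ≈ 3.000
  cycle 0 → 1 → 0: weight = 8, length = 2, mean = 8/2 ≈ 4.000
  cycle 0 → 2 → 0: weight = 6, length = 2, mean = 6/2 ≈ 3.000
  cycle 1 → 0 → 1: weight = 8, length = 2, mean = 8/2 ≈ 4.000
Minimum mean = 2.333, attained e.g. along the cycle 0 → 1 → 2 → 0 with weight 7 and length 3. So λ(A) = 7/3 = 7/3.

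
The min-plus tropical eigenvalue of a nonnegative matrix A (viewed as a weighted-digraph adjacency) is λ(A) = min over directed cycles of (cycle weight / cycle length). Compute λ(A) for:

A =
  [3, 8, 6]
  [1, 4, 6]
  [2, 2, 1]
λ(A) = 1

Enumerate directed cycles and compute their means (weight / length). Sample:
  cycle 0 → 0: weight = 3, length = 1, mean = 3/1 ≈ 3.000
  cycle 1 → 1: weight = 4, length = 1, mean = 4/1 ≈ 4.000
  cycle 2 → 2: weight = 1, length = 1, mean = 1/1 ≈ 1.000
  cycle 0 → 1 → 0: weight = 9, length = 2, mean = 9/2 ≈ 4.500
  cycle 0 → 2 → 0: weight = 8, length = 2, mean = 8/2 ≈ 4.000
  cycle 1 → 0 → 1: weight = 9, length = 2, mean = 9/2 ≈ 4.500
Minimum mean = 1.000, attained e.g. along the cycle 2 → 2 with weight 1 and length 1. So λ(A) = 1/1 = 1.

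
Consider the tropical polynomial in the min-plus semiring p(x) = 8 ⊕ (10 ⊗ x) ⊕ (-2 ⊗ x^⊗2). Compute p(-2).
p(-2) = -6

A tropical monomial a ⊗ x^⊗i evaluates to a + i · x. Evaluating each term at x = -2:
  Term 0 contributes 8 + 0 · -2 = 8
  Term 1 contributes 10 + 1 · -2 = 8
  Term 2 contributes -2 + 2 · -2 = -6
p(-2) = ⊕ of these = min[8, 8, -6] = -6.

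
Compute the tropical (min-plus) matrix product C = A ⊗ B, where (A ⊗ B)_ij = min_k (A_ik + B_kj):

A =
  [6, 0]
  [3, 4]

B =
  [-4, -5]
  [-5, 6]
A ⊗ B =
  [-5, 1]
  [-1, -2]

Apply the min-plus product entry-by-entry:
  C[0][0] = min over k of (A[0][0] + B[0][0] = 6 + -4 = 2, A[0][1] + B[1][0] = 0 + -5 = -5) = -5 (attained at k = 1)
  C[0][1] = min over k of (A[0][0] + B[0][1] = 6 + -5 = 1, A[0][1] + B[1][1] = 0 + 6 = 6) = 1 (attained at k = 0)
  C[1][0] = min over k of (A[1][0] + B[0][0] = 3 + -4 = -1, A[1][1] + B[1][0] = 4 + -5 = -1) = -1 (attained at k = 0)
  C[1][1] = min over k of (A[1][0] + B[0][1] = 3 + -5 = -2, A[1][1] + B[1][1] = 4 + 6 = 10) = -2 (attained at k = 0)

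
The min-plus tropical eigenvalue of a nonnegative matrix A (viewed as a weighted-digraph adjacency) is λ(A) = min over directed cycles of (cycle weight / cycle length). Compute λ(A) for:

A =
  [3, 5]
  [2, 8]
λ(A) = 3

Enumerate directed cycles and compute their means (weight / length). Sample:
  cycle 0 → 0: weight = 3, length = 1, mean = 3/1 ≈ 3.000
  cycle 1 → 1: weight = 8, length = 1, mean = 8/1 ≈ 8.000
  cycle 0 → 1 → 0: weight = 7, length = 2, mean = 7/2 ≈ 3.500
  cycle 1 → 0 → 1: weight = 7, length = 2, mean = 7/2 ≈ 3.500
Minimum mean = 3.000, attained e.g. along the cycle 0 → 0 with weight 3 and length 1. So λ(A) = 3/1 = 3.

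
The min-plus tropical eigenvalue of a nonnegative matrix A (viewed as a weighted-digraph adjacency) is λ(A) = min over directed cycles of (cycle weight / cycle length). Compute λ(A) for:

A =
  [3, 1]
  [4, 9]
λ(A) = 5/2

Enumerate directed cycles and compute their means (weight / length). Sample:
  cycle 0 → 0: weight = 3, length = 1, mean = 3/1 ≈ 3.000
  cycle 1 → 1: weight = 9, length = 1, mean = 9/1 ≈ 9.000
  cycle 0 → 1 → 0: weight = 5, length = 2, mean = 5/2 ≈ 2.500
  cycle 1 → 0 → 1: weight = 5, length = 2, mean = 5/2 ≈ 2.500
Minimum mean = 2.500, attained e.g. along the cycle 0 → 1 → 0 with weight 5 and length 2. So λ(A) = 5/2 = 5/2.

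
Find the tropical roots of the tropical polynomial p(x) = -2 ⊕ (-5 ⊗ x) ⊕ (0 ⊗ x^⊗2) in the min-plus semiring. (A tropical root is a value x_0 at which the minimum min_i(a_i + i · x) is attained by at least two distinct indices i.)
Roots: {-5, 3}

Each tropical root is a break point of the lower envelope of the lines y = a_i + i · x (there are 3 lines, with slopes 0, 1, ..., 2). Only the lines that attain the minimum somewhere contribute to roots; other lines are dominated. Here the surviving (envelope) indices are i = 2, i = 1, i = 0.
Intersections between consecutive envelope lines give the roots: for adjacent envelope indices i < j the intersection is x = (a_i − a_j) / (j − i). Reading off the sorted break points: {-5, 3}.
Verification: at each break x_0, at least two indices attain the minimum of min_i(a_i + i · x_0).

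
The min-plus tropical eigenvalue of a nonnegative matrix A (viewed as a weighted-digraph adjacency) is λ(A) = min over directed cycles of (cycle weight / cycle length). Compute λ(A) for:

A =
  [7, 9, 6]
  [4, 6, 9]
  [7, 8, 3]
λ(A) = 3

Enumerate directed cycles and compute their means (weight / length). Sample:
  cycle 0 → 0: weight = 7, length = 1, mean = 7/1 ≈ 7.000
  cycle 1 → 1: weight = 6, length = 1, mean = 6/1 ≈ 6.000
  cycle 2 → 2: weight = 3, length = 1, mean = 3/1 ≈ 3.000
  cycle 0 → 1 → 0: weight = 13, length = 2, mean = 13/2 ≈ 6.500
  cycle 0 → 2 → 0: weight = 13, length = 2, mean = 13/2 ≈ 6.500
  cycle 1 → 0 → 1: weight = 13, length = 2, mean = 13/2 ≈ 6.500
Minimum mean = 3.000, attained e.g. along the cycle 2 → 2 with weight 3 and length 1. So λ(A) = 3/1 = 3.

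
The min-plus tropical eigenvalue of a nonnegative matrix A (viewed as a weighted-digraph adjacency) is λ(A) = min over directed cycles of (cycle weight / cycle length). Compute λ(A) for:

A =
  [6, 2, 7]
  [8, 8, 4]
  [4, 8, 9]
λ(A) = 10/3

Enumerate directed cycles and compute their means (weight / length). Sample:
  cycle 0 → 0: weight = 6, length = 1, mean = 6/1 ≈ 6.000
  cycle 1 → 1: weight = 8, length = 1, mean = 8/1 ≈ 8.000
  cycle 2 → 2: weight = 9, length = 1, mean = 9/1 ≈ 9.000
  cycle 0 → 1 → 0: weight = 10, length = 2, mean = 10/2 ≈ 5.000
  cycle 0 → 2 → 0: weight = 11, length = 2, mean = 11/2 ≈ 5.500
  cycle 1 → 0 → 1: weight = 10, length = 2, mean = 10/2 ≈ 5.000
Minimum mean = 3.333, attained e.g. along the cycle 0 → 1 → 2 → 0 with weight 10 and length 3. So λ(A) = 10/3 = 10/3.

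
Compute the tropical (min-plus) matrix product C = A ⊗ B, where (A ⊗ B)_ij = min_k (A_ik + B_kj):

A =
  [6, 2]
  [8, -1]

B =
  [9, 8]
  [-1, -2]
A ⊗ B =
  [1, 0]
  [-2, -3]

Apply the min-plus product entry-by-entry:
  C[0][0] = min over k of (A[0][0] + B[0][0] = 6 + 9 = 15, A[0][1] + B[1][0] = 2 + -1 = 1) = 1 (attained at k = 1)
  C[0][1] = min over k of (A[0][0] + B[0][1] = 6 + 8 = 14, A[0][1] + B[1][1] = 2 + -2 = 0) = 0 (attained at k = 1)
  C[1][0] = min over k of (A[1][0] + B[0][0] = 8 + 9 = 17, A[1][1] + B[1][0] = -1 + -1 = -2) = -2 (attained at k = 1)
  C[1][1] = min over k of (A[1][0] + B[0][1] = 8 + 8 = 16, A[1][1] + B[1][1] = -1 + -2 = -3) = -3 (attained at k = 1)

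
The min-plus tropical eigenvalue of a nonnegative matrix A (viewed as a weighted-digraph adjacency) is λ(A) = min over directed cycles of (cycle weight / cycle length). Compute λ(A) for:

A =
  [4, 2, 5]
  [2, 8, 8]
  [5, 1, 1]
λ(A) = 1

Enumerate directed cycles and compute their means (weight / length). Sample:
  cycle 0 → 0: weight = 4, length = 1, mean = 4/1 ≈ 4.000
  cycle 1 → 1: weight = 8, length = 1, mean = 8/1 ≈ 8.000
  cycle 2 → 2: weight = 1, length = 1, mean = 1/1 ≈ 1.000
  cycle 0 → 1 → 0: weight = 4, length = 2, mean = 4/2 ≈ 2.000
  cycle 0 → 2 → 0: weight = 10, length = 2, mean = 10/2 ≈ 5.000
  cycle 1 → 0 → 1: weight = 4, length = 2, mean = 4/2 ≈ 2.000
Minimum mean = 1.000, attained e.g. along the cycle 2 → 2 with weight 1 and length 1. So λ(A) = 1/1 = 1.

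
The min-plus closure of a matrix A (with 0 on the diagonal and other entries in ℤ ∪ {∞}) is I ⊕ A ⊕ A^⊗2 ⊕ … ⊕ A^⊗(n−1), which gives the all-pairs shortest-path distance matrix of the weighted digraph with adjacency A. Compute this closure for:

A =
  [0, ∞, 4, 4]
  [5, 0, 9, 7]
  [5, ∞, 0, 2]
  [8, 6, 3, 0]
Closure =
  [0, 10, 4, 4]
  [5, 0, 9, 7]
  [5, 8, 0, 2]
  [8, 6, 3, 0]

This is the Floyd-Warshall all-pairs shortest-path computation. For each intermediate vertex k = 0, 1, …, 3, update dist[i][j] ← min(dist[i][j], dist[i][k] + dist[k][j]). The final matrix gives, for each (i, j), the minimum total weight of any directed path from i to j (possibly empty when i = j).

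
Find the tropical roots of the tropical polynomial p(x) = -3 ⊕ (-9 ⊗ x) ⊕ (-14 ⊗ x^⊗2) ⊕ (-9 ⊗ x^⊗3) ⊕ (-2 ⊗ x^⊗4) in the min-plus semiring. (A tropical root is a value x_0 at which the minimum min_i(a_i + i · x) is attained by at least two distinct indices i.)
Roots: {-7, -5, 5, 6}

Each tropical root is a break point of the lower envelope of the lines y = a_i + i · x (there are 5 lines, with slopes 0, 1, ..., 4). Only the lines that attain the minimum somewhere contribute to roots; other lines are dominated. Here the surviving (envelope) indices are i = 4, i = 3, i = 2, i = 1, i = 0.
Intersections between consecutive envelope lines give the roots: for adjacent envelope indices i < j the intersection is x = (a_i − a_j) / (j − i). Reading off the sorted break points: {-7, -5, 5, 6}.
Verification: at each break x_0, at least two indices attain the minimum of min_i(a_i + i · x_0).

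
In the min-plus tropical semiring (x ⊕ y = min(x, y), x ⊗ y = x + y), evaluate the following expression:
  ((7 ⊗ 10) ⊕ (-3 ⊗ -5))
((7 ⊗ 10) ⊕ (-3 ⊗ -5)) = -8

Expand innermost to outermost. Recall ⊕ takes the minimum of its arguments and ⊗ takes their sum. Working out the expression ((7 ⊗ 10) ⊕ (-3 ⊗ -5)) gives -8.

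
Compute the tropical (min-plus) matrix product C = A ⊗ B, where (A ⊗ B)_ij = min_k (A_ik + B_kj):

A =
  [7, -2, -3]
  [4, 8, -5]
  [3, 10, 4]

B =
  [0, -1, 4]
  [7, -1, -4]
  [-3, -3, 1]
A ⊗ B =
  [-6, -6, -6]
  [-8, -8, -4]
  [1, 1, 5]

Apply the min-plus product entry-by-entry:
  C[0][0] = min over k of (A[0][0] + B[0][0] = 7 + 0 = 7, A[0][1] + B[1][0] = -2 + 7 = 5, A[0][2] + B[2][0] = -3 + -3 = -6) = -6 (attained at k = 2)
  C[0][1] = min over k of (A[0][0] + B[0][1] = 7 + -1 = 6, A[0][1] + B[1][1] = -2 + -1 = -3, A[0][2] + B[2][1] = -3 + -3 = -6) = -6 (attained at k = 2)
  C[0][2] = min over k of (A[0][0] + B[0][2] = 7 + 4 = 11, A[0][1] + B[1][2] = -2 + -4 = -6, A[0][2] + B[2][2] = -3 + 1 = -2) = -6 (attained at k = 1)
  C[1][0] = min over k of (A[1][0] + B[0][0] = 4 + 0 = 4, A[1][1] + B[1][0] = 8 + 7 = 15, A[1][2] + B[2][0] = -5 + -3 = -8) = -8 (attained at k = 2)
  C[1][1] = min over k of (A[1][0] + B[0][1] = 4 + -1 = 3, A[1][1] + B[1][1] = 8 + -1 = 7, A[1][2] + B[2][1] = -5 + -3 = -8) = -8 (attained at k = 2)
  C[1][2] = min over k of (A[1][0] + B[0][2] = 4 + 4 = 8, A[1][1] + B[1][2] = 8 + -4 = 4, A[1][2] + B[2][2] = -5 + 1 = -4) = -4 (attained at k = 2)
  C[2][0] = min over k of (A[2][0] + B[0][0] = 3 + 0 = 3, A[2][1] + B[1][0] = 10 + 7 = 17, A[2][2] + B[2][0] = 4 + -3 = 1) = 1 (attained at k = 2)
  C[2][1] = min over k of (A[2][0] + B[0][1] = 3 + -1 = 2, A[2][1] + B[1][1] = 10 + -1 = 9, A[2][2] + B[2][1] = 4 + -3 = 1) = 1 (attained at k = 2)
  C[2][2] = min over k of (A[2][0] + B[0][2] = 3 + 4 = 7, A[2][1] + B[1][2] = 10 + -4 = 6, A[2][2] + B[2][2] = 4 + 1 = 5) = 5 (attained at k = 2)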